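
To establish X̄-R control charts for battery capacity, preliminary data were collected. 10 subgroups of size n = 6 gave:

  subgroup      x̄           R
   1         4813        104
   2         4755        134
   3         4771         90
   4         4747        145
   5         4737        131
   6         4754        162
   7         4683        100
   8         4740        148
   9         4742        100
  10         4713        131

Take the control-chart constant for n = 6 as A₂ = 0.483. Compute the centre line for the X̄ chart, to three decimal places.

X̄̄ = (4813 + 4755 + 4771 + 4747 + 4737 + 4754 + 4683 + 4740 + 4742 + 4713) / 10 = 47455.0000 / 10 = 4745.5000
CL = X̄̄ = 4745.5000

4745.500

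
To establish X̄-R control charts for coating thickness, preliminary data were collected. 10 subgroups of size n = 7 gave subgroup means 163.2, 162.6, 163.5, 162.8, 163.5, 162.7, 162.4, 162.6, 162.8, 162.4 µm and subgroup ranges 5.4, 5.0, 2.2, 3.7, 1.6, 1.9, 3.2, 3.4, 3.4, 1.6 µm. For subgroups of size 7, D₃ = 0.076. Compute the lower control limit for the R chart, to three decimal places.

0.239

R̄ = (5.4 + 5.0 + 2.2 + 3.7 + 1.6 + 1.9 + 3.2 + 3.4 + 3.4 + 1.6) / 10 = 31.4000 / 10 = 3.1400
LCL_R = D₃·R̄ = 0.076 × 3.1400 = 0.2386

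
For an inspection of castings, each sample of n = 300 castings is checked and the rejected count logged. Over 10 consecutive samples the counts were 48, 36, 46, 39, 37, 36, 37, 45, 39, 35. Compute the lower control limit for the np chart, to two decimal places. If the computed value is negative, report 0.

p̄ = Σdᵢ / (k·n) = 398 / (10 × 300) = 0.13267
LCL = np̄ − 3·√(np̄(1−p̄)) = 39.8000 − 3 × 5.8754 = 22.1739

22.17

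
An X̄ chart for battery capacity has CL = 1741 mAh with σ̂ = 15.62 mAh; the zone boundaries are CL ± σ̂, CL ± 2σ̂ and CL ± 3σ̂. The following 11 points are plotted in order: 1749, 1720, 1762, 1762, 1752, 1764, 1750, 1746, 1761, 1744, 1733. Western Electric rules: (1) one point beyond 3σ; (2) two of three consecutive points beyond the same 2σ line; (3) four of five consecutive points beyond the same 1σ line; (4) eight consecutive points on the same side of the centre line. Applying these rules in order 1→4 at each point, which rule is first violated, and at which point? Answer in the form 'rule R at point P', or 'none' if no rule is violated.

Zone of each point (C = within 1σ̂, B = 1σ̂–2σ̂, A = 2σ̂–3σ̂, * = beyond 3σ̂; sign = side of CL): 1:+C, 2:-B, 3:+B, 4:+B, 5:+C, 6:+B, 7:+C, 8:+C, 9:+B, 10:+C, 11:-C
Rule 4 (eight consecutive points on the same side of the centre line) is satisfied at point 10.

rule 4 at point 10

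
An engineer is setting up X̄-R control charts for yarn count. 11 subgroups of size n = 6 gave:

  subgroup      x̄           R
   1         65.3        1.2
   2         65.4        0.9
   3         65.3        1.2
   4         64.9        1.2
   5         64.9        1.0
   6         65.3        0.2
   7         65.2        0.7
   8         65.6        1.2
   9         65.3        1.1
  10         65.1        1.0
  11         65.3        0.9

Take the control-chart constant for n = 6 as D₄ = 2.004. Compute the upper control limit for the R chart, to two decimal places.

R̄ = (1.2 + 0.9 + 1.2 + 1.2 + 1.0 + 0.2 + 0.7 + 1.2 + 1.1 + 1.0 + 0.9) / 11 = 10.6000 / 11 = 0.9636
UCL_R = D₄·R̄ = 2.004 × 0.9636 = 1.9311

1.93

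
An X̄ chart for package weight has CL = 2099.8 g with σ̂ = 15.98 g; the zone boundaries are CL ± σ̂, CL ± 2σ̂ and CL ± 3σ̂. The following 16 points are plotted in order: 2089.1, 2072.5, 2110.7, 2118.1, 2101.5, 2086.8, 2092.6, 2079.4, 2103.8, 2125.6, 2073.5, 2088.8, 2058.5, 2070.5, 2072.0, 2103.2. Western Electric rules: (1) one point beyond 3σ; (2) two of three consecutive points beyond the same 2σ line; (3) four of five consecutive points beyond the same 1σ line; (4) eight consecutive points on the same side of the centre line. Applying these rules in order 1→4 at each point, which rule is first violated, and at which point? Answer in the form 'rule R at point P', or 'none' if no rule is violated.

Zone of each point (C = within 1σ̂, B = 1σ̂–2σ̂, A = 2σ̂–3σ̂, * = beyond 3σ̂; sign = side of CL): 1:-C, 2:-B, 3:+C, 4:+B, 5:+C, 6:-C, 7:-C, 8:-B, 9:+C, 10:+B, 11:-B, 12:-C, 13:-A, 14:-B, 15:-B, 16:+C
Rule 3 (four of five consecutive points beyond the same 1σ limit) is satisfied at point 15.

rule 3 at point 15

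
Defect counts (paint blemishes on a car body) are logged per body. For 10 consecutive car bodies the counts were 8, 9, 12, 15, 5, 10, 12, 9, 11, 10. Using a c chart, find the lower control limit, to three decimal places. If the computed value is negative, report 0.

c̄ = (8 + 9 + 12 + 15 + 5 + 10 + 12 + 9 + 11 + 10) / 10 = 101 / 10 = 10.1000
LCL = c̄ − 3√c̄ = 10.1000 − 3 × 3.1780 = 0.5659

0.566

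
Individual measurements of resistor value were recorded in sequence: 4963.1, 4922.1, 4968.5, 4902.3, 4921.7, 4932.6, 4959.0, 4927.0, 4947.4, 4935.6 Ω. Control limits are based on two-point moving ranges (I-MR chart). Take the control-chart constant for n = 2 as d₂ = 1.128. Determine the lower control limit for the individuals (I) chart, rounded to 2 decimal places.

4856.81

X̄ = (4963.1 + 4922.1 + 4968.5 + 4902.3 + 4921.7 + 4932.6 + 4959.0 + 4927.0 + 4947.4 + 4935.6) / 10 = 4937.9300
Moving ranges: 41.0, 46.4, 66.2, 19.4, 10.9, 26.4, 32.0, 20.4, 11.8; M̄R̄ = 274.5000 / 9 = 30.5000
LCL = X̄ − 3·M̄R̄/d₂ = 4937.9300 − 3 × 30.5000 / 1.128 = 4856.8130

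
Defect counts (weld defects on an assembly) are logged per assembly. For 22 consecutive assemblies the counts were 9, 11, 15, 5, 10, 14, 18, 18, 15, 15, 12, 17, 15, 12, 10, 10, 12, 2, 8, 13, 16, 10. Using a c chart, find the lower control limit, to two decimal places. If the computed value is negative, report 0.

c̄ = (9 + 11 + 15 + 5 + 10 + 14 + 18 + 18 + 15 + 15 + 12 + 17 + 15 + 12 + 10 + 10 + 12 + 2 + 8 + 13 + 16 + 10) / 22 = 267 / 22 = 12.1364
LCL = c̄ − 3√c̄ = 12.1364 − 3 × 3.4837 = 1.6852

1.69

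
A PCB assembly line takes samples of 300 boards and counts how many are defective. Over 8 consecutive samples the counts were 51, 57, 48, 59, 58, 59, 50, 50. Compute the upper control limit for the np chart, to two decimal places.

p̄ = Σdᵢ / (k·n) = 432 / (8 × 300) = 0.18000
UCL = np̄ + 3·√(np̄(1−p̄)) = 54.0000 + 3 × √(54.0000×0.82000) = 54.0000 + 3 × 6.6543 = 73.9630

73.96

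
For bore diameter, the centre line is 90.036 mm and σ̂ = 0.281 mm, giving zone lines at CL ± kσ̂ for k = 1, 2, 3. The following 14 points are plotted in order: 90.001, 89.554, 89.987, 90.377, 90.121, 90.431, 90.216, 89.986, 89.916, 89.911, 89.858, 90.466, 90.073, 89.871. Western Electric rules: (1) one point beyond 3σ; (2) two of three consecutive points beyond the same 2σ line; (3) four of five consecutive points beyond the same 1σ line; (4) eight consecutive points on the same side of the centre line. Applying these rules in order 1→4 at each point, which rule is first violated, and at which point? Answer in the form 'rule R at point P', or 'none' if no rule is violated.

none

Zone of each point (C = within 1σ̂, B = 1σ̂–2σ̂, A = 2σ̂–3σ̂, * = beyond 3σ̂; sign = side of CL): 1:-C, 2:-B, 3:-C, 4:+B, 5:+C, 6:+B, 7:+C, 8:-C, 9:-C, 10:-C, 11:-C, 12:+B, 13:+C, 14:-C
No rule fires across all 14 points.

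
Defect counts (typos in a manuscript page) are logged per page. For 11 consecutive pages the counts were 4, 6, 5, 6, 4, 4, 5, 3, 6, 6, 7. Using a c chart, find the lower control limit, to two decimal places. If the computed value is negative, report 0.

0.00

c̄ = (4 + 6 + 5 + 6 + 4 + 4 + 5 + 3 + 6 + 6 + 7) / 11 = 56 / 11 = 5.0909
LCL = c̄ − 3√c̄ = 5.0909 − 3 × 2.2563 = -1.6780 → 0 (cannot be negative)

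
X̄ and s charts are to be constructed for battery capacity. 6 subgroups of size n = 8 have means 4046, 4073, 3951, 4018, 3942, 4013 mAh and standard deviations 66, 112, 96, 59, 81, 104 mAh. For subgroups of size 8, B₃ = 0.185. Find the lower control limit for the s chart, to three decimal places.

15.972

s̄ = (66 + 112 + 96 + 59 + 81 + 104) / 6 = 86.3333
LCL_s = B₃·s̄ = 0.185 × 86.3333 = 15.9717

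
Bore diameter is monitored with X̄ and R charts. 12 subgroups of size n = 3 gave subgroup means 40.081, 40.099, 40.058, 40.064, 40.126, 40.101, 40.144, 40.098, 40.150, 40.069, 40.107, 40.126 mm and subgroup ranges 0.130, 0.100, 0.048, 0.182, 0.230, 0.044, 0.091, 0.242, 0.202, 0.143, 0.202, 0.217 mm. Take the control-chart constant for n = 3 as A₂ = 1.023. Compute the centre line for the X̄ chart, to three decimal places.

40.102

X̄̄ = (40.081 + 40.099 + 40.058 + 40.064 + 40.126 + 40.101 + 40.144 + 40.098 + 40.150 + 40.069 + 40.107 + 40.126) / 12 = 481.2230 / 12 = 40.1019
CL = X̄̄ = 40.1019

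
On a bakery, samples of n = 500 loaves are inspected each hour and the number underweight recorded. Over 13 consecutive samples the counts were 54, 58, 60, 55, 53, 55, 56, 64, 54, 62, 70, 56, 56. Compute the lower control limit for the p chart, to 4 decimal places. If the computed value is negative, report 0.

p̄ = Σdᵢ / (k·n) = 753 / (13 × 500) = 0.11585
LCL = p̄ − 3·√(p̄(1−p̄)/n) = 0.11585 − 3 × 0.01431 = 0.07291

0.0729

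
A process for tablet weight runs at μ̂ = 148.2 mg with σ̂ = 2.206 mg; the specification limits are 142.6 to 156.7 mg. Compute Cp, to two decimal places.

1.07

Cp = (USL − LSL) / (6σ̂) = (156.7 − 142.6) / (6 × 2.206) = 14.1000 / 13.2360 = 1.0653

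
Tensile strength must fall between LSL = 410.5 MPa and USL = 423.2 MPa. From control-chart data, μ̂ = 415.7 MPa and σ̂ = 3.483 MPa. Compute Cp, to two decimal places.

Cp = (USL − LSL) / (6σ̂) = (423.2 − 410.5) / (6 × 3.483) = 12.7000 / 20.8980 = 0.6077

0.61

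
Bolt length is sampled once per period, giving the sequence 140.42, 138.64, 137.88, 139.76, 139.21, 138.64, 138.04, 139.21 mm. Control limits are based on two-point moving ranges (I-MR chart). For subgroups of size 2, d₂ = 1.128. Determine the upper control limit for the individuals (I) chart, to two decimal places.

X̄ = (140.42 + 138.64 + 137.88 + 139.76 + 139.21 + 138.64 + 138.04 + 139.21) / 8 = 138.9750
Moving ranges: 1.78, 0.76, 1.88, 0.55, 0.57, 0.60, 1.17; M̄R̄ = 7.3100 / 7 = 1.0443
UCL = X̄ + 3·M̄R̄/d₂ = 138.9750 + 3 × 1.0443 / 1.128 = 141.7524

141.75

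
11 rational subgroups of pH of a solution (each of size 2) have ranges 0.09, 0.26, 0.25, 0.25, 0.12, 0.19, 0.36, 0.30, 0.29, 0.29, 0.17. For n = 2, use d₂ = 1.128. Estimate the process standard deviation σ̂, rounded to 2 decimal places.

R̄ = (0.09 + 0.26 + 0.25 + 0.25 + 0.12 + 0.19 + 0.36 + 0.30 + 0.29 + 0.29 + 0.17) / 11 = 0.2336
σ̂ = R̄ / d₂ = 0.2336 / 1.128 = 0.2071

0.21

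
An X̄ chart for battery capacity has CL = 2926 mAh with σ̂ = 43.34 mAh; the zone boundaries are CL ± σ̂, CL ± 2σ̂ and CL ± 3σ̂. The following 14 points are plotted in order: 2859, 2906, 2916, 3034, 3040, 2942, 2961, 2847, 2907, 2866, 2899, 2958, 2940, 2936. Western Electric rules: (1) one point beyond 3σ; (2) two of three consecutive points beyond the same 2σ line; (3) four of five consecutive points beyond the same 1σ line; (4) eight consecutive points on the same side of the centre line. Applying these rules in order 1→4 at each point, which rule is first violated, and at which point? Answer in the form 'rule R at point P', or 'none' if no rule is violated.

Zone of each point (C = within 1σ̂, B = 1σ̂–2σ̂, A = 2σ̂–3σ̂, * = beyond 3σ̂; sign = side of CL): 1:-B, 2:-C, 3:-C, 4:+A, 5:+A, 6:+C, 7:+C, 8:-B, 9:-C, 10:-B, 11:-C, 12:+C, 13:+C, 14:+C
Rule 2 (two of three consecutive points beyond the same 2σ limit) is satisfied at point 5.

rule 2 at point 5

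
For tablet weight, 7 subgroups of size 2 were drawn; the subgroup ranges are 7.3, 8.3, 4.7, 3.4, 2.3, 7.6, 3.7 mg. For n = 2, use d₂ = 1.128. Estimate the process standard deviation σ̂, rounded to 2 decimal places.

R̄ = (7.3 + 8.3 + 4.7 + 3.4 + 2.3 + 7.6 + 3.7) / 7 = 5.3286
σ̂ = R̄ / d₂ = 5.3286 / 1.128 = 4.7239

4.72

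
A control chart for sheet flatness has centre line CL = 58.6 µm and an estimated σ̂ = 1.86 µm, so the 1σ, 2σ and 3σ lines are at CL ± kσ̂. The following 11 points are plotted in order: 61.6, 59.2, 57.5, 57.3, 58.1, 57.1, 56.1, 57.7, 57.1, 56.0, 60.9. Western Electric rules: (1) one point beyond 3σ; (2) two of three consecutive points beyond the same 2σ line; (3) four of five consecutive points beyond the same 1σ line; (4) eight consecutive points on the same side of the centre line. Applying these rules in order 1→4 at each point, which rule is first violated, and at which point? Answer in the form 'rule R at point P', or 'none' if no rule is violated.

Zone of each point (C = within 1σ̂, B = 1σ̂–2σ̂, A = 2σ̂–3σ̂, * = beyond 3σ̂; sign = side of CL): 1:+B, 2:+C, 3:-C, 4:-C, 5:-C, 6:-C, 7:-B, 8:-C, 9:-C, 10:-B, 11:+B
Rule 4 (eight consecutive points on the same side of the centre line) is satisfied at point 10.

rule 4 at point 10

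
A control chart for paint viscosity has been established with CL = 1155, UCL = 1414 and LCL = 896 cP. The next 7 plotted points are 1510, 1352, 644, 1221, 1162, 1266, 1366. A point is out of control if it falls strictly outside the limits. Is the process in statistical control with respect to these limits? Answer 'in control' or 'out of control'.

out of control

Compare each point to [896, 1414]: sample 1 = 1510 > UCL; sample 3 = 644 < LCL.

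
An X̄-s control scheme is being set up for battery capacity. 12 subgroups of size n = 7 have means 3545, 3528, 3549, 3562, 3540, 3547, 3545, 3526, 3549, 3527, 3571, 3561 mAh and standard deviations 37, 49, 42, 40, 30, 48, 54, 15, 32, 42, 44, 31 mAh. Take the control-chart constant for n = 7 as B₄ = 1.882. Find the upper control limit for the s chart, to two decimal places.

s̄ = (37 + 49 + 42 + 40 + 30 + 48 + 54 + 15 + 32 + 42 + 44 + 31) / 12 = 38.6667
UCL_s = B₄·s̄ = 1.882 × 38.6667 = 72.7707

72.77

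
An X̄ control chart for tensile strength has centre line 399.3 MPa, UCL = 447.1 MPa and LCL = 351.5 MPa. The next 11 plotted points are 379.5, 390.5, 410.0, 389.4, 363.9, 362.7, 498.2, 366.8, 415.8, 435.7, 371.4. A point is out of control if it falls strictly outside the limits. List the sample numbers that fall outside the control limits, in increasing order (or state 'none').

Compare each point to [351.5, 447.1]: sample 7 = 498.2 > UCL.

7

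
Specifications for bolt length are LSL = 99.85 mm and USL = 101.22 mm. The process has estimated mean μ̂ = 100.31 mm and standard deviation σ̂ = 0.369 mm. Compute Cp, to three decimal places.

Cp = (USL − LSL) / (6σ̂) = (101.22 − 99.85) / (6 × 0.369) = 1.3700 / 2.2140 = 0.6188

0.619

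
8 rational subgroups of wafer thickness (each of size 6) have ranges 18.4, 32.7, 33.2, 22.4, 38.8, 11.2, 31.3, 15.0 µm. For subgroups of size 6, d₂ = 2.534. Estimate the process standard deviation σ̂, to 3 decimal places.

R̄ = (18.4 + 32.7 + 33.2 + 22.4 + 38.8 + 11.2 + 31.3 + 15.0) / 8 = 25.3750
σ̂ = R̄ / d₂ = 25.3750 / 2.534 = 10.0138

10.014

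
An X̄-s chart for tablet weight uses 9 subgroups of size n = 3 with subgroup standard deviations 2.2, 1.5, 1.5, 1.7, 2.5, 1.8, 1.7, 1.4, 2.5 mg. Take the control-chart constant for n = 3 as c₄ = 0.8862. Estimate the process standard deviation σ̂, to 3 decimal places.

s̄ = (2.2 + 1.5 + 1.5 + 1.7 + 2.5 + 1.8 + 1.7 + 1.4 + 2.5) / 9 = 1.8667
σ̂ = s̄ / c₄ = 1.8667 / 0.8862 = 2.1064

2.106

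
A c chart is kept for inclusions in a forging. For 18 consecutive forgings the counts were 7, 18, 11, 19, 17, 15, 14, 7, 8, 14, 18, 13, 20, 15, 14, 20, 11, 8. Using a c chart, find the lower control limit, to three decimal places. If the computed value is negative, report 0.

c̄ = (7 + 18 + 11 + 19 + 17 + 15 + 14 + 7 + 8 + 14 + 18 + 13 + 20 + 15 + 14 + 20 + 11 + 8) / 18 = 249 / 18 = 13.8333
LCL = c̄ − 3√c̄ = 13.8333 − 3 × 3.7193 = 2.6754

2.675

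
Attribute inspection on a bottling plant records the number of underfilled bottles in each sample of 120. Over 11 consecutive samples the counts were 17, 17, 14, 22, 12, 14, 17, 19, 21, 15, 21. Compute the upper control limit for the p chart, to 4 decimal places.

p̄ = Σdᵢ / (k·n) = 189 / (11 × 120) = 0.14318
UCL = p̄ + 3·√(p̄(1−p̄)/n) = 0.14318 + 3 × √(0.14318×0.85682/120) = 0.14318 + 3 × 0.03197 = 0.23910

0.2391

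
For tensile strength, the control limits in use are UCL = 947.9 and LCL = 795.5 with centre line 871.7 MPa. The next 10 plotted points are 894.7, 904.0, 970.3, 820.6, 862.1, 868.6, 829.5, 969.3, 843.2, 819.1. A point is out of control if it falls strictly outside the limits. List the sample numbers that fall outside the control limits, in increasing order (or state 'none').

3, 8

Compare each point to [795.5, 947.9]: sample 3 = 970.3 > UCL; sample 8 = 969.3 > UCL.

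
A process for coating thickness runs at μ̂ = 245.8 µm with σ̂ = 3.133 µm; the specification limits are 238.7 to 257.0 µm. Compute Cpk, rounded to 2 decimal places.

Cpu = (USL − μ̂) / (3σ̂) = (257.0 − 245.8) / (3 × 3.133) = 1.1916; Cpl = (μ̂ − LSL) / (3σ̂) = (245.8 − 238.7) / (3 × 3.133) = 0.7554; Cpk = min(Cpu, Cpl) = 0.7554

0.76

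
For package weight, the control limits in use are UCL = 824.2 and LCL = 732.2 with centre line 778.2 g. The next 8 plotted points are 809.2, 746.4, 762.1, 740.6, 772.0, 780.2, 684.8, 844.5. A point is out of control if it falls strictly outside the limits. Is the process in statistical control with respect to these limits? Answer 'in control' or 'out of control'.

out of control

Compare each point to [732.2, 824.2]: sample 7 = 684.8 < LCL; sample 8 = 844.5 > UCL.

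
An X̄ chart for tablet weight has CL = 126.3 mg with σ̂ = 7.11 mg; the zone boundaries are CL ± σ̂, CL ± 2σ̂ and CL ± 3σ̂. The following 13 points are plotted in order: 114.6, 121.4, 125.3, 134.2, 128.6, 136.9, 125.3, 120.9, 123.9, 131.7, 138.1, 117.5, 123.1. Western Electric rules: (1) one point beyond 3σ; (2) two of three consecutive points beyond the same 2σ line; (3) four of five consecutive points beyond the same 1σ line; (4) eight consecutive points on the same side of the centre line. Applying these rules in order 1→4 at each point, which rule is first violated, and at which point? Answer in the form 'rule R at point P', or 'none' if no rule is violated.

none

Zone of each point (C = within 1σ̂, B = 1σ̂–2σ̂, A = 2σ̂–3σ̂, * = beyond 3σ̂; sign = side of CL): 1:-B, 2:-C, 3:-C, 4:+B, 5:+C, 6:+B, 7:-C, 8:-C, 9:-C, 10:+C, 11:+B, 12:-B, 13:-C
No rule fires across all 13 points.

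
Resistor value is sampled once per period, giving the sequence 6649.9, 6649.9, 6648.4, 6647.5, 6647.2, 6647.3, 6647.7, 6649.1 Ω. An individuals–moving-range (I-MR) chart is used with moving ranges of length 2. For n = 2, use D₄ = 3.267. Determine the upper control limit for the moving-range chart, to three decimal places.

Moving ranges: 0.0, 1.5, 0.9, 0.3, 0.1, 0.4, 1.4; M̄R̄ = 4.6000 / 7 = 0.6571
UCL_MR = D₄·M̄R̄ = 3.267 × 0.6571 = 2.1469

2.147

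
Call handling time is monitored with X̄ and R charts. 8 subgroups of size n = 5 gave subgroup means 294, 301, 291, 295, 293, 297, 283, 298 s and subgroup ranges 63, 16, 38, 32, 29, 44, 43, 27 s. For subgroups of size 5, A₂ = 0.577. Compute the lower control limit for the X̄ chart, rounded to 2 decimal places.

X̄̄ = (294 + 301 + 291 + 295 + 293 + 297 + 283 + 298) / 8 = 2352.0000 / 8 = 294.0000
R̄ = (63 + 16 + 38 + 32 + 29 + 44 + 43 + 27) / 8 = 292.0000 / 8 = 36.5000
LCL = X̄̄ − A₂·R̄ = 294.0000 − 0.577 × 36.5000 = 272.9395

272.94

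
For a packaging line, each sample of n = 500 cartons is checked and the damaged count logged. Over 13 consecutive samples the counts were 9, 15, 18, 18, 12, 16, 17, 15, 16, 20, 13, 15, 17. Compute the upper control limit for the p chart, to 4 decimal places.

0.0541

p̄ = Σdᵢ / (k·n) = 201 / (13 × 500) = 0.03092
UCL = p̄ + 3·√(p̄(1−p̄)/n) = 0.03092 + 3 × √(0.03092×0.96908/500) = 0.03092 + 3 × 0.00774 = 0.05415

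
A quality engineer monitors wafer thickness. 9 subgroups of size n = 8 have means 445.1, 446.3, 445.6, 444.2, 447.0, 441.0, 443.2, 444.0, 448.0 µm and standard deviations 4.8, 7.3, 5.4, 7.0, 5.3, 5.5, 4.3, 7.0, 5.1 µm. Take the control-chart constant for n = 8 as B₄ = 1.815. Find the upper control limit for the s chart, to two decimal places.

s̄ = (4.8 + 7.3 + 5.4 + 7.0 + 5.3 + 5.5 + 4.3 + 7.0 + 5.1) / 9 = 5.7444
UCL_s = B₄·s̄ = 1.815 × 5.7444 = 10.4262

10.43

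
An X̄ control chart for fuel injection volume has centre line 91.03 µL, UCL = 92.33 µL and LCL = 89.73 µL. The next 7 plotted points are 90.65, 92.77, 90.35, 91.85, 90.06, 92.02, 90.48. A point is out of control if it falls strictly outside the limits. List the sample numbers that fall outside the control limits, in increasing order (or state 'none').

Compare each point to [89.73, 92.33]: sample 2 = 92.77 > UCL.

2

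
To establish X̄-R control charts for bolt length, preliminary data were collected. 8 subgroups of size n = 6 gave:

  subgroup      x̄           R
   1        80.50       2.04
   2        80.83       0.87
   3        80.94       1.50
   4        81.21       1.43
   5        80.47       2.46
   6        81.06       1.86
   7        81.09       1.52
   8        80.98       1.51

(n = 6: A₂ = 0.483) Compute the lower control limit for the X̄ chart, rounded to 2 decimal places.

X̄̄ = (80.50 + 80.83 + 80.94 + 81.21 + 80.47 + 81.06 + 81.09 + 80.98) / 8 = 647.0800 / 8 = 80.8850
R̄ = (2.04 + 0.87 + 1.50 + 1.43 + 2.46 + 1.86 + 1.52 + 1.51) / 8 = 13.1900 / 8 = 1.6487
LCL = X̄̄ − A₂·R̄ = 80.8850 − 0.483 × 1.6487 = 80.0887

80.09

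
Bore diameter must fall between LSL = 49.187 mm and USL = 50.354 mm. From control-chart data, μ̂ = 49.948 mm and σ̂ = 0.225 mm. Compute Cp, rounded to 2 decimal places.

0.86

Cp = (USL − LSL) / (6σ̂) = (50.354 − 49.187) / (6 × 0.225) = 1.1670 / 1.3500 = 0.8644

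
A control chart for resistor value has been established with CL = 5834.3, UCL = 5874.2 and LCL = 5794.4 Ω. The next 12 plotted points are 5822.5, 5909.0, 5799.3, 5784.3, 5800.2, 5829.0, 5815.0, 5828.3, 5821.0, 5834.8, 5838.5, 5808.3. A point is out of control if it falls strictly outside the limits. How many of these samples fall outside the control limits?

Compare each point to [5794.4, 5874.2]: sample 2 = 5909.0 > UCL; sample 4 = 5784.3 < LCL.

2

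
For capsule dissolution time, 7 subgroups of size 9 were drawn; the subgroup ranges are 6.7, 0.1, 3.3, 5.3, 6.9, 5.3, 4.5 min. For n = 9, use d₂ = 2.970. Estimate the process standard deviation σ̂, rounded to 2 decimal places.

1.54

R̄ = (6.7 + 0.1 + 3.3 + 5.3 + 6.9 + 5.3 + 4.5) / 7 = 4.5857
σ̂ = R̄ / d₂ = 4.5857 / 2.970 = 1.5440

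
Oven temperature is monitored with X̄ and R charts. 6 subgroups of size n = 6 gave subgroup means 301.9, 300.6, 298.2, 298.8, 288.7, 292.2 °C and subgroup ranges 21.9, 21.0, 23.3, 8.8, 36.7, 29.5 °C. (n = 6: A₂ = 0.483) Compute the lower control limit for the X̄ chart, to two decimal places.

X̄̄ = (301.9 + 300.6 + 298.2 + 298.8 + 288.7 + 292.2) / 6 = 1780.4000 / 6 = 296.7333
R̄ = (21.9 + 21.0 + 23.3 + 8.8 + 36.7 + 29.5) / 6 = 141.2000 / 6 = 23.5333
LCL = X̄̄ − A₂·R̄ = 296.7333 − 0.483 × 23.5333 = 285.3667

285.37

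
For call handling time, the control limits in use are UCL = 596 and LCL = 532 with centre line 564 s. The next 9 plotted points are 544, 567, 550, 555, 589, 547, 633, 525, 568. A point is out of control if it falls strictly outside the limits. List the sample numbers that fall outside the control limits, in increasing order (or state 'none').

Compare each point to [532, 596]: sample 7 = 633 > UCL; sample 8 = 525 < LCL.

7, 8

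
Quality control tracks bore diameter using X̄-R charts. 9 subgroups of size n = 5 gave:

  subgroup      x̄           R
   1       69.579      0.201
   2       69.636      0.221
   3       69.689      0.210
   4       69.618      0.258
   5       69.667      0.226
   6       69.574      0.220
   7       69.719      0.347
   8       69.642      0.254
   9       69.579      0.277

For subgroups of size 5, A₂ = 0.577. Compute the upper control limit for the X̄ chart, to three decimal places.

X̄̄ = (69.579 + 69.636 + 69.689 + 69.618 + 69.667 + 69.574 + 69.719 + 69.642 + 69.579) / 9 = 626.7030 / 9 = 69.6337
R̄ = (0.201 + 0.221 + 0.210 + 0.258 + 0.226 + 0.220 + 0.347 + 0.254 + 0.277) / 9 = 2.2140 / 9 = 0.2460
UCL = X̄̄ + A₂·R̄ = 69.6337 + 0.577 × 0.2460 = 69.7756

69.776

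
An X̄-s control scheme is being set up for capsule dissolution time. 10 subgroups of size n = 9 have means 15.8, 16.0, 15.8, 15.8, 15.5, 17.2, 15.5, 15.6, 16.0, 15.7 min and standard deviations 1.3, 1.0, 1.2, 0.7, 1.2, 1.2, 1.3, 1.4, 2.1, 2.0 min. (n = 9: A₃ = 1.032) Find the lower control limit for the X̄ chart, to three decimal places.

X̄̄ = (15.8 + 16.0 + 15.8 + 15.8 + 15.5 + 17.2 + 15.5 + 15.6 + 16.0 + 15.7) / 10 = 15.8900
s̄ = (1.3 + 1.0 + 1.2 + 0.7 + 1.2 + 1.2 + 1.3 + 1.4 + 2.1 + 2.0) / 10 = 1.3400
LCL = X̄̄ − A₃·s̄ = 15.8900 − 1.032 × 1.3400 = 14.5071

14.507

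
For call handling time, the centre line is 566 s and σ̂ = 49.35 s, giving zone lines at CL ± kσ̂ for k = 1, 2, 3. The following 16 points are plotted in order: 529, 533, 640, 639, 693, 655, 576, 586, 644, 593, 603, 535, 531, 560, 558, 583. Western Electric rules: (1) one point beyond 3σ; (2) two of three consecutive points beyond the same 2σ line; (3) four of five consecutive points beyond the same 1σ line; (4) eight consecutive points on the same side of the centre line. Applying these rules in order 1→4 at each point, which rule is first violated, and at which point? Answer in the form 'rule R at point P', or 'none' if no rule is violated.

rule 3 at point 6

Zone of each point (C = within 1σ̂, B = 1σ̂–2σ̂, A = 2σ̂–3σ̂, * = beyond 3σ̂; sign = side of CL): 1:-C, 2:-C, 3:+B, 4:+B, 5:+A, 6:+B, 7:+C, 8:+C, 9:+B, 10:+C, 11:+C, 12:-C, 13:-C, 14:-C, 15:-C, 16:+C
Rule 3 (four of five consecutive points beyond the same 1σ limit) is satisfied at point 6.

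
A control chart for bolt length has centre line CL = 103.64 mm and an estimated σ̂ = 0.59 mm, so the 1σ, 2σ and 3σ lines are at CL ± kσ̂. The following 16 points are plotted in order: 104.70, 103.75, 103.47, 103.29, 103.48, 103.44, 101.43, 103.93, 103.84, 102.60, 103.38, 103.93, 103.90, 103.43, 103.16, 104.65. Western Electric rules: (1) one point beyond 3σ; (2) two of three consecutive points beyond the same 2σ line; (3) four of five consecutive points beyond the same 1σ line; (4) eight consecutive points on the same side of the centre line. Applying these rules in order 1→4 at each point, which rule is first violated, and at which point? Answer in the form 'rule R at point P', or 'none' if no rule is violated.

Zone of each point (C = within 1σ̂, B = 1σ̂–2σ̂, A = 2σ̂–3σ̂, * = beyond 3σ̂; sign = side of CL): 1:+B, 2:+C, 3:-C, 4:-C, 5:-C, 6:-C, 7:-*, 8:+C, 9:+C, 10:-B, 11:-C, 12:+C, 13:+C, 14:-C, 15:-C, 16:+B
Rule 1 (one point beyond the 3σ limits) is satisfied at point 7.

rule 1 at point 7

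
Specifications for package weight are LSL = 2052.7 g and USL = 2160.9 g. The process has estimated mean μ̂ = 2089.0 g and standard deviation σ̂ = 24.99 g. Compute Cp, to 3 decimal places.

Cp = (USL − LSL) / (6σ̂) = (2160.9 − 2052.7) / (6 × 24.99) = 108.2000 / 149.9400 = 0.7216

0.722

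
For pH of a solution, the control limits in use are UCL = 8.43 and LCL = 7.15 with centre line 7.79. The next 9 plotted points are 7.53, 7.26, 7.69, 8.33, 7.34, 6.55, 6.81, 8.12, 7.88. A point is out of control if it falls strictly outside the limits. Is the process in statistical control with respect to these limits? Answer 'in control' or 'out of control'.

Compare each point to [7.15, 8.43]: sample 6 = 6.55 < LCL; sample 7 = 6.81 < LCL.

out of control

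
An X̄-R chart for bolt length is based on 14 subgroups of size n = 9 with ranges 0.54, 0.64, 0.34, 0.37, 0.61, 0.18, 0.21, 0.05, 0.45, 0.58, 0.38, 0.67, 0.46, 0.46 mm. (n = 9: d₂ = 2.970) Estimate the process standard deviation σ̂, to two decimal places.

0.14

R̄ = (0.54 + 0.64 + 0.34 + 0.37 + 0.61 + 0.18 + 0.21 + 0.05 + 0.45 + 0.58 + 0.38 + 0.67 + 0.46 + 0.46) / 14 = 0.4243
σ̂ = R̄ / d₂ = 0.4243 / 2.970 = 0.1429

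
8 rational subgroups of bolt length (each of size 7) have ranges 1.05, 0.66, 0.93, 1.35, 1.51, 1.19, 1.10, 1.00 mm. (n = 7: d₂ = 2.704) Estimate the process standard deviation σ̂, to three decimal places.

0.406

R̄ = (1.05 + 0.66 + 0.93 + 1.35 + 1.51 + 1.19 + 1.10 + 1.00) / 8 = 1.0988
σ̂ = R̄ / d₂ = 1.0988 / 2.704 = 0.4063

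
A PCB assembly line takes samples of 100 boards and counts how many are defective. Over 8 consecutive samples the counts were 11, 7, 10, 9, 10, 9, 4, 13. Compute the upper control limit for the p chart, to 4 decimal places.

p̄ = Σdᵢ / (k·n) = 73 / (8 × 100) = 0.09125
UCL = p̄ + 3·√(p̄(1−p̄)/n) = 0.09125 + 3 × √(0.09125×0.90875/100) = 0.09125 + 3 × 0.02880 = 0.17764

0.1776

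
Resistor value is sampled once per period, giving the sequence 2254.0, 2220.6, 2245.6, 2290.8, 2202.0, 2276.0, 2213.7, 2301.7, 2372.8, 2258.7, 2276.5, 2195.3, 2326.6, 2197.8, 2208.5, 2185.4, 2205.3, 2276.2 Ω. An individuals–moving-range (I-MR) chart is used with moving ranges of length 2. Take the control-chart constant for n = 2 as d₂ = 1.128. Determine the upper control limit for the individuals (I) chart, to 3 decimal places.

2420.254

X̄ = (2254.0 + 2220.6 + 2245.6 + 2290.8 + 2202.0 + 2276.0 + 2213.7 + 2301.7 + 2372.8 + 2258.7 + 2276.5 + 2195.3 + 2326.6 + 2197.8 + 2208.5 + 2185.4 + 2205.3 + 2276.2) / 18 = 2250.4167
Moving ranges: 33.4, 25.0, 45.2, 88.8, 74.0, 62.3, 88.0, 71.1, 114.1, 17.8, 81.2, 131.3, 128.8, 10.7, 23.1, 19.9, 70.9; M̄R̄ = 1085.6000 / 17 = 63.8588
UCL = X̄ + 3·M̄R̄/d₂ = 2250.4167 + 3 × 63.8588 / 1.128 = 2420.2540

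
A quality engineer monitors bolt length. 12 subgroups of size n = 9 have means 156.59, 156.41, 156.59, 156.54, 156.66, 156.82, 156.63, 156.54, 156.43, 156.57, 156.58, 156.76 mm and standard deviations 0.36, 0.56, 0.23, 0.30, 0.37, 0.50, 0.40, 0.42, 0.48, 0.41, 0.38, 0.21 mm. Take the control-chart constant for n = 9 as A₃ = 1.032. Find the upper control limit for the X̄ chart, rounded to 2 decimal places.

156.99

X̄̄ = (156.59 + 156.41 + 156.59 + 156.54 + 156.66 + 156.82 + 156.63 + 156.54 + 156.43 + 156.57 + 156.58 + 156.76) / 12 = 156.5933
s̄ = (0.36 + 0.56 + 0.23 + 0.30 + 0.37 + 0.50 + 0.40 + 0.42 + 0.48 + 0.41 + 0.38 + 0.21) / 12 = 0.3850
UCL = X̄̄ + A₃·s̄ = 156.5933 + 1.032 × 0.3850 = 156.9907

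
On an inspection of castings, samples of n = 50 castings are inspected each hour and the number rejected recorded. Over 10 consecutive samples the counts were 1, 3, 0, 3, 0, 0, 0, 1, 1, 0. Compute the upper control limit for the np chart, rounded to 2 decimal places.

p̄ = Σdᵢ / (k·n) = 9 / (10 × 50) = 0.01800
UCL = np̄ + 3·√(np̄(1−p̄)) = 0.9000 + 3 × √(0.9000×0.98200) = 0.9000 + 3 × 0.9401 = 3.7203

3.72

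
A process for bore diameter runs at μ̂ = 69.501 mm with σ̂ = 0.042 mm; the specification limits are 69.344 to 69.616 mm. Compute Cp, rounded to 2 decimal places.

1.08

Cp = (USL − LSL) / (6σ̂) = (69.616 − 69.344) / (6 × 0.042) = 0.2720 / 0.2520 = 1.0794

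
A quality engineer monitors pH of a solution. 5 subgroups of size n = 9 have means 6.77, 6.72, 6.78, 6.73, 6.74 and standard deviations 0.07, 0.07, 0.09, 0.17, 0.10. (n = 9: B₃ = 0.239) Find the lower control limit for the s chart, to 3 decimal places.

s̄ = (0.07 + 0.07 + 0.09 + 0.17 + 0.10) / 5 = 0.1000
LCL_s = B₃·s̄ = 0.239 × 0.1000 = 0.0239

0.024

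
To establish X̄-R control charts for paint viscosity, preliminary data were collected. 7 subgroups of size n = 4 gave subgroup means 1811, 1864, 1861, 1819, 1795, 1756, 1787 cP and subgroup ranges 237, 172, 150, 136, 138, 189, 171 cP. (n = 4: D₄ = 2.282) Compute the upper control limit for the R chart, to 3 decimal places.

388.918

R̄ = (237 + 172 + 150 + 136 + 138 + 189 + 171) / 7 = 1193.0000 / 7 = 170.4286
UCL_R = D₄·R̄ = 2.282 × 170.4286 = 388.9180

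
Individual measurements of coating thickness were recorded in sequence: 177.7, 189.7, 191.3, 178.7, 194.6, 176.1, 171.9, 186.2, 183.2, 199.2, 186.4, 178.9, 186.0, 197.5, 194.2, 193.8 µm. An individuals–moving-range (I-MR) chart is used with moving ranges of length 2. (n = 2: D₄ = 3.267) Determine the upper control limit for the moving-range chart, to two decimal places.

30.64

Moving ranges: 12.0, 1.6, 12.6, 15.9, 18.5, 4.2, 14.3, 3.0, 16.0, 12.8, 7.5, 7.1, 11.5, 3.3, 0.4; M̄R̄ = 140.7000 / 15 = 9.3800
UCL_MR = D₄·M̄R̄ = 3.267 × 9.3800 = 30.6445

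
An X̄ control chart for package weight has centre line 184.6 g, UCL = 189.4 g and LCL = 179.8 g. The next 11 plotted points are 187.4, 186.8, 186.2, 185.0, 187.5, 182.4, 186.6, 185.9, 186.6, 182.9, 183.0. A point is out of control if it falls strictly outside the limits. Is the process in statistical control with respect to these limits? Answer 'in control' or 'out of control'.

in control

All 11 points lie within [179.8, 189.4].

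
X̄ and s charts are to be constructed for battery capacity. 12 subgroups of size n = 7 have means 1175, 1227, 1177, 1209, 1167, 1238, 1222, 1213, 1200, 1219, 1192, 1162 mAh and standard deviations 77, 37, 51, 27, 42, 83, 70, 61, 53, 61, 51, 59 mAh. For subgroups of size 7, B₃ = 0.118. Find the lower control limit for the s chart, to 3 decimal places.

s̄ = (77 + 37 + 51 + 27 + 42 + 83 + 70 + 61 + 53 + 61 + 51 + 59) / 12 = 56.0000
LCL_s = B₃·s̄ = 0.118 × 56.0000 = 6.6080

6.608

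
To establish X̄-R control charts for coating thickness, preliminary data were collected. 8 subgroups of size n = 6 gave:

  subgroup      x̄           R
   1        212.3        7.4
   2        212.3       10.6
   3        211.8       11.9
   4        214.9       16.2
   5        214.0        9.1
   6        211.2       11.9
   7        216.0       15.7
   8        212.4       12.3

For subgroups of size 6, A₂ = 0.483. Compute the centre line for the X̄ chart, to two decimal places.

X̄̄ = (212.3 + 212.3 + 211.8 + 214.9 + 214.0 + 211.2 + 216.0 + 212.4) / 8 = 1704.9000 / 8 = 213.1125
CL = X̄̄ = 213.1125

213.11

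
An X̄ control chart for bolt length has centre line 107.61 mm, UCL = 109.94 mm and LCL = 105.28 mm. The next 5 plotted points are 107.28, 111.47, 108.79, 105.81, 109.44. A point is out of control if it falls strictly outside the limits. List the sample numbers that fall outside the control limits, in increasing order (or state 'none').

2

Compare each point to [105.28, 109.94]: sample 2 = 111.47 > UCL.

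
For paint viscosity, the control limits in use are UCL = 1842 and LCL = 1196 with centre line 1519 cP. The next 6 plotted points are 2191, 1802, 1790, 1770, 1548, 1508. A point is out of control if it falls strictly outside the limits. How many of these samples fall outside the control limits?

1

Compare each point to [1196, 1842]: sample 1 = 2191 > UCL.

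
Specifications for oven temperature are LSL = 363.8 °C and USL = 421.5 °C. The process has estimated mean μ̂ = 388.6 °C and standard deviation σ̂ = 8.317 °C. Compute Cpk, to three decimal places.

0.994

Cpu = (USL − μ̂) / (3σ̂) = (421.5 − 388.6) / (3 × 8.317) = 1.3186; Cpl = (μ̂ − LSL) / (3σ̂) = (388.6 − 363.8) / (3 × 8.317) = 0.9939; Cpk = min(Cpu, Cpl) = 0.9939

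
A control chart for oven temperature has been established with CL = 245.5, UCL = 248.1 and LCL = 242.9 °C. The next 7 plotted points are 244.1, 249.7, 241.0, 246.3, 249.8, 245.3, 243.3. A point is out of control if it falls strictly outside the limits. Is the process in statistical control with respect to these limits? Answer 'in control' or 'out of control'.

Compare each point to [242.9, 248.1]: sample 2 = 249.7 > UCL; sample 3 = 241.0 < LCL; sample 5 = 249.8 > UCL.

out of control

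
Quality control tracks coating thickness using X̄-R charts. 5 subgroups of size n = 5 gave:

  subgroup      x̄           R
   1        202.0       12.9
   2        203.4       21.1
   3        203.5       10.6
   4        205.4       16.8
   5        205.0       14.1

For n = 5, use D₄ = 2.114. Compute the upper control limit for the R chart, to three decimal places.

R̄ = (12.9 + 21.1 + 10.6 + 16.8 + 14.1) / 5 = 75.5000 / 5 = 15.1000
UCL_R = D₄·R̄ = 2.114 × 15.1000 = 31.9214

31.921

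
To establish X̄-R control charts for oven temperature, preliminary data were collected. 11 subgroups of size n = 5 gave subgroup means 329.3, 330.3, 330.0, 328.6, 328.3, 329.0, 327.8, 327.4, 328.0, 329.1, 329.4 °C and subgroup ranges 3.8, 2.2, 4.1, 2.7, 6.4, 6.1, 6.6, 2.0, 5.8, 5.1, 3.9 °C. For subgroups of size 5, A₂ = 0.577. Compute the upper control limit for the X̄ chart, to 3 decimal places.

X̄̄ = (329.3 + 330.3 + 330.0 + 328.6 + 328.3 + 329.0 + 327.8 + 327.4 + 328.0 + 329.1 + 329.4) / 11 = 3617.2000 / 11 = 328.8364
R̄ = (3.8 + 2.2 + 4.1 + 2.7 + 6.4 + 6.1 + 6.6 + 2.0 + 5.8 + 5.1 + 3.9) / 11 = 48.7000 / 11 = 4.4273
UCL = X̄̄ + A₂·R̄ = 328.8364 + 0.577 × 4.4273 = 331.3909

331.391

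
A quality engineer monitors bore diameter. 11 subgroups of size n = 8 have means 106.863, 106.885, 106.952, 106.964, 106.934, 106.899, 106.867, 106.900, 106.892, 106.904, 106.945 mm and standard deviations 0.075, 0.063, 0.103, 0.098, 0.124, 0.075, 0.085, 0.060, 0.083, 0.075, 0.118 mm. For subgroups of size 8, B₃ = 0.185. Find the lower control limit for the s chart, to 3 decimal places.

s̄ = (0.075 + 0.063 + 0.103 + 0.098 + 0.124 + 0.075 + 0.085 + 0.060 + 0.083 + 0.075 + 0.118) / 11 = 0.0872
LCL_s = B₃·s̄ = 0.185 × 0.0872 = 0.0161

0.016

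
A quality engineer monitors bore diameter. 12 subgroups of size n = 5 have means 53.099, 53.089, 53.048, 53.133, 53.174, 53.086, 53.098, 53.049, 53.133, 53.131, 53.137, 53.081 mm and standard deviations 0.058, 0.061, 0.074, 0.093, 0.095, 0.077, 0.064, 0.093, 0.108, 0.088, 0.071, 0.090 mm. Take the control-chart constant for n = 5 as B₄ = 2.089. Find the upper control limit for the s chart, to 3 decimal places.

0.169

s̄ = (0.058 + 0.061 + 0.074 + 0.093 + 0.095 + 0.077 + 0.064 + 0.093 + 0.108 + 0.088 + 0.071 + 0.090) / 12 = 0.0810
UCL_s = B₄·s̄ = 2.089 × 0.0810 = 0.1692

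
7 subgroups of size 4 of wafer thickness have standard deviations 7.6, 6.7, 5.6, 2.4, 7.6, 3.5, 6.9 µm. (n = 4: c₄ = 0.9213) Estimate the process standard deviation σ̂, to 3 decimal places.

s̄ = (7.6 + 6.7 + 5.6 + 2.4 + 7.6 + 3.5 + 6.9) / 7 = 5.7571
σ̂ = s̄ / c₄ = 5.7571 / 0.9213 = 6.2489

6.249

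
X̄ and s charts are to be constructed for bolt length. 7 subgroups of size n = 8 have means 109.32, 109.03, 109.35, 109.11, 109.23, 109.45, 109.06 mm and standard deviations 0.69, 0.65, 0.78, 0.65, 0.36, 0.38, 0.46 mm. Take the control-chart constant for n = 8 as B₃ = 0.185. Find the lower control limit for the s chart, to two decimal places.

0.10

s̄ = (0.69 + 0.65 + 0.78 + 0.65 + 0.36 + 0.38 + 0.46) / 7 = 0.5671
LCL_s = B₃·s̄ = 0.185 × 0.5671 = 0.1049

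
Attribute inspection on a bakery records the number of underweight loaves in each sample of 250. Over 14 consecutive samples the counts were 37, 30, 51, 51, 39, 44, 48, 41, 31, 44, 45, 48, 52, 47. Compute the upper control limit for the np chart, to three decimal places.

p̄ = Σdᵢ / (k·n) = 608 / (14 × 250) = 0.17371
UCL = np̄ + 3·√(np̄(1−p̄)) = 43.4286 + 3 × √(43.4286×0.82629) = 43.4286 + 3 × 5.9904 = 61.3997

61.400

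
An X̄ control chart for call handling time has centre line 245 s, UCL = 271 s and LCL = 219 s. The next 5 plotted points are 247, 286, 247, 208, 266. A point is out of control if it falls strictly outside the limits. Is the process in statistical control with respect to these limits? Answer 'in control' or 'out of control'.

Compare each point to [219, 271]: sample 2 = 286 > UCL; sample 4 = 208 < LCL.

out of control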